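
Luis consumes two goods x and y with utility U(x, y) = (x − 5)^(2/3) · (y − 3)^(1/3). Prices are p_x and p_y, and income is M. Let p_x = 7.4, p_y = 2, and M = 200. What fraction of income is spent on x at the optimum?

share on x = 0.7083

Discretionary income = 200 − 5·7.4 − 3·2 = 157; x* = 5 + 2/3·157/7.4 = 19.1441; y* = 3 + 1/3·157/2 = 29.1667.
Expenditure on x: 7.4·19.1441 = 141.6667; share = 0.7083.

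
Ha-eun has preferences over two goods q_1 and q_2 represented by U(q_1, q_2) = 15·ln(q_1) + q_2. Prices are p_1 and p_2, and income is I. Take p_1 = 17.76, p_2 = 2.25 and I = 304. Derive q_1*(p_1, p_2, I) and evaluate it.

So q_1*(p_1,p_2) = 15·p_2/p_1, independent of income; and q_2* = (I − 15·p_2)/p_2.
At the given prices: q_1* = 15·2.25/17.76 = 1.9003.

q_1* = 1.9003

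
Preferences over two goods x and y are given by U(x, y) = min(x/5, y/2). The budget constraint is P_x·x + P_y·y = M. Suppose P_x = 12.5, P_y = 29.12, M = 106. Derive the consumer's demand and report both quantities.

Leontief preferences: the optimum is at the kink where x/5 = y/2, i.e. y = (2/5)·x.
Budget: P_x·x + P_y·(2/5)·x = M, so (5·P_x + 2·P_y)·x = 5·M.
Demand: x*(P_x,P_y,M) = 5·M/(5·P_x + 2·P_y), y* = 2·M/(5·P_x + 2·P_y).
Here 5·12.5 + 2·29.12 = 120.74, giving x* = 4.3896 and y* = 1.7558.

x* = 4.3896, y* = 1.7558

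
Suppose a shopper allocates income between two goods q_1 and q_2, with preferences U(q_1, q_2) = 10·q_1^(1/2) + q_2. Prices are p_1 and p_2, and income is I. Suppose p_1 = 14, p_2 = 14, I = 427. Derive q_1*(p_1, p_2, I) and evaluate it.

q_1* = 25

MU_q_1 = 5/√q_1, MU_q_2 = 1. Tangency: 5/√q_1 = p_1/p_2.
Thus q_1* = (5·p_2/p_1)² — independent of I — with the rest of income spent on q_2.
Plugging in: q_1* = (5·14/14)² = 25.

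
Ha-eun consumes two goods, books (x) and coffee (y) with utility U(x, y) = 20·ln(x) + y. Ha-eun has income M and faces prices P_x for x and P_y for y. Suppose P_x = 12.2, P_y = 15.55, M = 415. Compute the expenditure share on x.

Set MRS = P_x/P_y: (20/x)/1 = P_x/P_y.
So x*(P_x,P_y) = 20·P_y/P_x, independent of income; and y* = (M − 20·P_y)/P_y.
At the given prices: x* = 20·15.55/12.2 = 25.4918, and y* = 6.6881.
Expenditure on x: 12.2·25.4918 = 311; share = 0.7494.

share on x = 0.7494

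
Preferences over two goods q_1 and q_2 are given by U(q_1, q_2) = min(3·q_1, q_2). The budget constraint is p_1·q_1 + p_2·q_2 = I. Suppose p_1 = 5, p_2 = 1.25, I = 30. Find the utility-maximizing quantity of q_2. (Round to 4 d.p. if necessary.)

Leontief preferences: the optimum is at the kink where q_1/1 = q_2/3, i.e. q_2 = 3·q_1.
Budget: p_1·q_1 + p_2·3·q_1 = I, so (p_1 + 3·p_2)·q_1 = I.
Demand: q_1*(p_1,p_2,I) = I/(p_1 + 3·p_2), q_2* = 3·I/(p_1 + 3·p_2).
Here 5 + 3·1.25 = 8.75, giving q_2* = 10.2857.

q_2* = 10.2857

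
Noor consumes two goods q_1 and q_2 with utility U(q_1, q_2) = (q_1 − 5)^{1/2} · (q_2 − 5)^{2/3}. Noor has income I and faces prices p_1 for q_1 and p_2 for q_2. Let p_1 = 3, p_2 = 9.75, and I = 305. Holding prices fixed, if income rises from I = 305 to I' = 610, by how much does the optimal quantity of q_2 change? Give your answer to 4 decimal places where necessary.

Δq_2* = 17.8755

This is Cobb-Douglas in (q_1−5, q_2−5): tangency gives 0.5·p_2·(q_2−5) = 2/3·p_1·(q_1−5).
After buying the subsistence bundle (5, 5), a share 3/7 of the remaining income goes to q_1: q_1* = 5 + 3/7·(I − 5p_1 − 5p_2)/p_1.
Discretionary income = 305 − 5·3 − 5·9.75 = 241.25; q_2* = 5 + 4/7·241.25/9.75 = 19.1392.
At I' = 610: q_2* = 37.0147. Change: 37.0147 − 19.1392 = 17.8755.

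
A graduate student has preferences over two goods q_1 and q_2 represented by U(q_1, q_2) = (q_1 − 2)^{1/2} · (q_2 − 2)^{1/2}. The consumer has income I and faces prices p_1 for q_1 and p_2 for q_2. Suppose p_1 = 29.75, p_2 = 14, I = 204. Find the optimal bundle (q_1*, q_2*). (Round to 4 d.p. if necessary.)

Discretionary income = 204 − 2·29.75 − 2·14 = 116.5; q_1* = 2 + 0.5·116.5/29.75 = 3.958; q_2* = 2 + 0.5·116.5/14 = 6.1607.

q_1* = 3.958, q_2* = 6.1607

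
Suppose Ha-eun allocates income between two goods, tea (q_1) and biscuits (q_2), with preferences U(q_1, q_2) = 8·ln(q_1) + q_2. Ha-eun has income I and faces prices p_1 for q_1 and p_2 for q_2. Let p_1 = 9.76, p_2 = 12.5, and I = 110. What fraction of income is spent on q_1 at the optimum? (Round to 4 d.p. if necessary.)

share on q_1 = 0.9091

Set MRS = p_1/p_2: (8/q_1)/1 = p_1/p_2.
So q_1*(p_1,p_2) = 8·p_2/p_1, independent of income; and q_2* = (I − 8·p_2)/p_2.
At the given prices: q_1* = 8·12.5/9.76 = 10.2459, and q_2* = 0.8.
Expenditure on q_1: 9.76·10.2459 = 100; share = 0.9091.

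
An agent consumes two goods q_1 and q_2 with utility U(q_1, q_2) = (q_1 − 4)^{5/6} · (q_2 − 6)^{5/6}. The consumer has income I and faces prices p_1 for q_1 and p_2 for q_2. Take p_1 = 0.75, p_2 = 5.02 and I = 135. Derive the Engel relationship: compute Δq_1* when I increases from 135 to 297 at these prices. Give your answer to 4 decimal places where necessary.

Δq_1* = 108

Let q_1' = q_1−4, q_2' = q_2−6. MRS = q_2'/q_1' = p_1/p_2.
Substituting into the budget: q_1* = 4 + 0.5·(I − 4·p_1 − 6·p_2)/p_1, and q_2* = 6 + 0.5·(…)/p_2.
Discretionary income = 135 − 4·0.75 − 6·5.02 = 101.88; q_1* = 4 + 0.5·101.88/0.75 = 71.92.
At I' = 297: q_1* = 179.92. Change: 179.92 − 71.92 = 108.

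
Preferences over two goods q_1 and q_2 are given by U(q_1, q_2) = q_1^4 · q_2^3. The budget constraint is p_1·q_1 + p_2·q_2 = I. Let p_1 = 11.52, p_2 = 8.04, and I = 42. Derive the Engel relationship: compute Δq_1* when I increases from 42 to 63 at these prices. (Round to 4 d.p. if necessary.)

Δq_1* = 1.0417

The MRS is (4/3)·q_2/q_1. Set MRS = p_1/p_2.
Rearranging, p_2·q_2 = (3/4)·p_1·q_1. Substituting into the budget gives p_1·q_1·(1 + (3/4)) = I.
Demand: q_1*(p_1,p_2,I) = 4/7·I/p_1 and q_2* = 3/7·I/p_2.
At p_1=11.52, p_2=8.04, I=42: q_1* = 4/7·42/11.52 = 2.0833.
At I' = 63: q_1* = 3.125. Change: 3.125 − 2.0833 = 1.0417.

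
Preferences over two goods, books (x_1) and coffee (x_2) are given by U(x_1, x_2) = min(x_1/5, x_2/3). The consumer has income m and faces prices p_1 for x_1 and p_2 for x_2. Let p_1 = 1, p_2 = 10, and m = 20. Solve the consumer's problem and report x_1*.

Leontief preferences: the optimum is at the kink where x_1/5 = x_2/3, i.e. x_2 = (3/5)·x_1.
Budget: p_1·x_1 + p_2·(3/5)·x_1 = m, so (5·p_1 + 3·p_2)·x_1 = 5·m.
Demand: x_1*(p_1,p_2,m) = 5·m/(5·p_1 + 3·p_2), x_2* = 3·m/(5·p_1 + 3·p_2).
Here 5·1 + 3·10 = 35, giving x_1* = 2.8571.

x_1* = 2.8571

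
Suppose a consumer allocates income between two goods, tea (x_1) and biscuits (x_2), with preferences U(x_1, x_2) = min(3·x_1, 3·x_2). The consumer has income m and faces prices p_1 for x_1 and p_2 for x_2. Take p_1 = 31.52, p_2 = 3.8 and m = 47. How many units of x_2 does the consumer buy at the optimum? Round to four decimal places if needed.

Leontief preferences: the optimum is at the kink where x_1/3 = x_2/3, i.e. x_2 = x_1.
Budget: p_1·x_1 + p_2·x_1 = m, so (3·p_1 + 3·p_2)·x_1 = 3·m.
Demand: x_1*(p_1,p_2,m) = 3·m/(3·p_1 + 3·p_2), x_2* = 3·m/(3·p_1 + 3·p_2).
Here 3·31.52 + 3·3.8 = 105.96, giving x_2* = 1.3307.

x_2* = 1.3307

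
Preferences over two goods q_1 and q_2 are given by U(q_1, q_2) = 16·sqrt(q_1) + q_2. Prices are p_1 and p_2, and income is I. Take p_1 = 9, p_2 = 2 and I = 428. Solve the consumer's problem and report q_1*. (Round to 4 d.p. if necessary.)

Utility is quasi-linear in q_2; the FOC for q_1 is 8/√q_1 = p_1/p_2.
Thus q_1* = (8·p_2/p_1)² — independent of I — with the rest of income spent on q_2.
Plugging in: q_1* = (8·2/9)² = 3.1605.

q_1* = 3.1605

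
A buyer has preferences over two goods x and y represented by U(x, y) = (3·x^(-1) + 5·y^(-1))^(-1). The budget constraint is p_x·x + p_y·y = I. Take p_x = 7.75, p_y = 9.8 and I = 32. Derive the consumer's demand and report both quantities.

x* = 1.6841, y* = 1.9335

MU_x ∝ 3·x^(-2), MU_y ∝ 5·y^(-2), so MRS = (3/5)·(y/x)^(2) = p_x/p_y.
Hence y/x = ((5/3)·p_x/p_y)^(1/(2)), i.e. raised to the 0.5 power.
With the ratio pinned down, the budget gives x* = I/(p_x + p_y·(y/x)) and y* = (y/x)·x*.
Numerically y/x = 1.148054, so x* = 32/(7.75 + 9.8·1.148054) = 1.6841 and y* = 1.148054·1.6841 = 1.9335.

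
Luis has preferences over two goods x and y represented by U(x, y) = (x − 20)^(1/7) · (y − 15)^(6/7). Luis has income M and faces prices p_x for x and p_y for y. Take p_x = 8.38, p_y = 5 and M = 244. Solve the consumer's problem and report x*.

Let x' = x−20, y' = y−15. MRS = (1/6)·y'/x' = p_x/p_y.
Substituting into the budget: x* = 20 + 1/7·(M − 20·p_x − 15·p_y)/p_x, and y* = 15 + 6/7·(…)/p_y.
Discretionary income = 244 − 20·8.38 − 15·5 = 1.4; x* = 20 + 1/7·1.4/8.38 = 20.0239.

x* = 20.0239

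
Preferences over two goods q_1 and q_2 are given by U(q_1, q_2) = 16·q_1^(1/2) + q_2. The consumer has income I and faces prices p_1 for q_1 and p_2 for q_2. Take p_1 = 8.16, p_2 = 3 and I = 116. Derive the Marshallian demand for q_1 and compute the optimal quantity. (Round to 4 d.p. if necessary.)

q_1* = 8.6505

Set MRS = p_1/p_2: 8·q_1^(−1/2) = p_1/p_2.
Solve: √q_1 = 8·p_2/p_1, so q_1*(p_1,p_2) = (8·p_2/p_1)², and q_2* = (I − p_1·q_1*)/p_2.
Plugging in: q_1* = (8·3/8.16)² = 8.6505.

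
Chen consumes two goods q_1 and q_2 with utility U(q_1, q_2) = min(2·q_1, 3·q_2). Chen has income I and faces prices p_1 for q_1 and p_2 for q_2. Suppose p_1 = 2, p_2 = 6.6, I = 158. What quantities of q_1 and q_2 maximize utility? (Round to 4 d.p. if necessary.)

q_1* = 24.6875, q_2* = 16.4583

Leontief preferences: the optimum is at the kink where q_1/3 = q_2/2, i.e. q_2 = (2/3)·q_1.
Budget: p_1·q_1 + p_2·(2/3)·q_1 = I, so (3·p_1 + 2·p_2)·q_1 = 3·I.
Demand: q_1*(p_1,p_2,I) = 3·I/(3·p_1 + 2·p_2), q_2* = 2·I/(3·p_1 + 2·p_2).
Here 3·2 + 2·6.6 = 19.2, giving q_1* = 24.6875 and q_2* = 16.4583.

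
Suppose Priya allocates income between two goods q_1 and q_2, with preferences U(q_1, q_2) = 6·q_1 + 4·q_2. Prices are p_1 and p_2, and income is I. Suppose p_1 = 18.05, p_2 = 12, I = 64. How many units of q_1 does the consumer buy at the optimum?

q_1* = 0

Perfect substitutes: compare marginal utility per dollar. 6/p_1 vs 4/p_2 → 0.3324 vs 0.3333.
q_2 gives more utility per dollar, so spend all income on q_2: q_2* = I/p_2, q_1* = 0.
Numerically: q_1* = 0, q_2* = 5.3333.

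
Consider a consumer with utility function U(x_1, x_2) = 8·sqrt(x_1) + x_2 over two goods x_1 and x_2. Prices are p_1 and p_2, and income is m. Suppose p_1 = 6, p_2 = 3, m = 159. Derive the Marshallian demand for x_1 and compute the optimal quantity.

Set MRS = p_1/p_2: 4·x_1^(−1/2) = p_1/p_2.
Solve: √x_1 = 4·p_2/p_1, so x_1*(p_1,p_2) = (4·p_2/p_1)², and x_2* = (m − p_1·x_1*)/p_2.
Plugging in: x_1* = (4·3/6)² = 4.

x_1* = 4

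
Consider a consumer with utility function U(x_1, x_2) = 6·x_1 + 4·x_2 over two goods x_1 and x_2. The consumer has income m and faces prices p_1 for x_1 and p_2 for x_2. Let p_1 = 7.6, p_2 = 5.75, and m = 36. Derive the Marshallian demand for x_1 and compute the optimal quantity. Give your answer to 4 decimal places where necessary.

Perfect substitutes: compare marginal utility per dollar. 6/p_1 vs 4/p_2 → 0.7895 vs 0.6957.
x_1 gives more utility per dollar, so spend all income on x_1: x_1* = m/p_1, x_2* = 0.
Numerically: x_1* = 4.7368, x_2* = 0.

x_1* = 4.7368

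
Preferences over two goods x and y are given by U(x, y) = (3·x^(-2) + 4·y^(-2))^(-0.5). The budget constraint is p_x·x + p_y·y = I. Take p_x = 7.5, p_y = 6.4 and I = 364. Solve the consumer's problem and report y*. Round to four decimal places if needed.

From the CES first-order condition, (3/4)·(y/x)^(3) = p_x/p_y.
Hence y/x = ((4/3)·p_x/p_y)^(1/(3)), i.e. raised to the 1/3 power.
Substitute y = (y/x)·x into the budget: x* = I/(p_x + p_y·(y/x)).
Numerically y/x = 1.160397, so x* = 364/(7.5 + 6.4·1.160397) = 24.3861 and y* = 1.160397·24.3861 = 28.2976.

y* = 28.2976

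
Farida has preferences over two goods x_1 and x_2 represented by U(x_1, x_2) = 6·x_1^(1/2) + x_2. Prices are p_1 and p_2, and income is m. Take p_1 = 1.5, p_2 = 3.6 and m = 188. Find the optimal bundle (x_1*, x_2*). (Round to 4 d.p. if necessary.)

Utility is quasi-linear in x_2; the FOC for x_1 is 3/√x_1 = p_1/p_2.
Thus x_1* = (3·p_2/p_1)² — independent of m — with the rest of income spent on x_2.
Plugging in: x_1* = (3·3.6/1.5)² = 51.84, x_2* = 30.6222.

x_1* = 51.84, x_2* = 30.6222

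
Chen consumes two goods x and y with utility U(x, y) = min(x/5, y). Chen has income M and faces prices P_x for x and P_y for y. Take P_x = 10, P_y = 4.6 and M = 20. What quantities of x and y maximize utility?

x* = 1.8315, y* = 0.3663

Leontief preferences: the optimum is at the kink where x/5 = y/1, i.e. y = (1/5)·x.
Budget: P_x·x + P_y·(1/5)·x = M, so (5·P_x + P_y)·x = 5·M.
Demand: x*(P_x,P_y,M) = 5·M/(5·P_x + P_y), y* = M/(5·P_x + P_y).
Here 5·10 + 4.6 = 54.6, giving x* = 1.8315 and y* = 0.3663.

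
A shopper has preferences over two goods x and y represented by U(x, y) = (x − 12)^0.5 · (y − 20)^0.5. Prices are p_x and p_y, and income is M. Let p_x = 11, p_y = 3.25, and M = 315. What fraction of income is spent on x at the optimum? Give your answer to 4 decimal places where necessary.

Let x' = x−12, y' = y−20. MRS = y'/x' = p_x/p_y.
After buying the subsistence bundle (12, 20), a share 0.5 of the remaining income goes to x: x* = 12 + 0.5·(M − 12p_x − 20p_y)/p_x.
Discretionary income = 315 − 12·11 − 20·3.25 = 118; x* = 12 + 0.5·118/11 = 17.3636; y* = 20 + 0.5·118/3.25 = 38.1538.
Expenditure on x: 11·17.3636 = 191; share = 0.6063.

share on x = 0.6063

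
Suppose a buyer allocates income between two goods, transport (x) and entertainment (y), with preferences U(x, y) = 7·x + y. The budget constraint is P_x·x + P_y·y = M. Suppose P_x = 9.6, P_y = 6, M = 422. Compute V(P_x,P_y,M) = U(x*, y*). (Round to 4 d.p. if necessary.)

Perfect substitutes: compare marginal utility per dollar. 7/P_x vs 1/P_y → 0.7292 vs 0.1667.
x gives more utility per dollar, so spend all income on x: x* = M/P_x, y* = 0.
Numerically: x* = 43.9583, y* = 0.
Utility at the optimum: U(43.9583, 0) = 307.7083.

V = 307.7083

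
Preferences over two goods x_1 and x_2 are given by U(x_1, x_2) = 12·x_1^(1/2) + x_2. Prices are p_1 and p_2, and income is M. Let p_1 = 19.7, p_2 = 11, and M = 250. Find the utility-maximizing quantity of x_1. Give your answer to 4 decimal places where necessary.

Thus x_1* = (6·p_2/p_1)² — independent of M — with the rest of income spent on x_2.
Plugging in: x_1* = (6·11/19.7)² = 11.2242.

x_1* = 11.2242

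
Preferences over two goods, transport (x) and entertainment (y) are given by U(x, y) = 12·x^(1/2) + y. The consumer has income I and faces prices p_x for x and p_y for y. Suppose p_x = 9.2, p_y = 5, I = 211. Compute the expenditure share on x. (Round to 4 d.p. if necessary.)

share on x = 0.4636

Set MRS = p_x/p_y: 6·x^(−1/2) = p_x/p_y.
Solve: √x = 6·p_y/p_x, so x*(p_x,p_y) = (6·p_y/p_x)², and y* = (I − p_x·x*)/p_y.
Plugging in: x* = (6·5/9.2)² = 10.6333, y* = 22.6348.
Expenditure on x: 9.2·10.6333 = 97.8261; share = 0.4636.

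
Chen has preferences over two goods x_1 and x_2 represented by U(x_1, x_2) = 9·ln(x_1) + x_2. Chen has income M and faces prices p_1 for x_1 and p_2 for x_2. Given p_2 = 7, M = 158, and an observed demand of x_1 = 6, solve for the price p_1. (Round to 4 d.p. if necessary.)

p_1 = 10.5

MU_x_1 = 9/x_1, MU_x_2 = 1. Tangency: 9/x_1 = p_1/p_2.
So x_1*(p_1,p_2) = 9·p_2/p_1, independent of income; and x_2* = (M − 9·p_2)/p_2.
Set x_1* = 6 in the demand function and solve for p_1: p_1 = 10.5.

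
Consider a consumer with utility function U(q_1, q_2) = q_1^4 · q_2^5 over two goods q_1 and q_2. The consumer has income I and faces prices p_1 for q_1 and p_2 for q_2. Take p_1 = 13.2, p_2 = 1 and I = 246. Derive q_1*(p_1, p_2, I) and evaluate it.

The MRS is (4/5)·q_2/q_1. Set MRS = p_1/p_2.
Rearranging, p_2·q_2 = (5/4)·p_1·q_1. Substituting into the budget gives p_1·q_1·(1 + (5/4)) = I.
Demand: q_1*(p_1,p_2,I) = 4/9·I/p_1 and q_2* = 5/9·I/p_2.
At p_1=13.2, p_2=1, I=246: q_1* = 4/9·246/13.2 = 8.2828.

q_1* = 8.2828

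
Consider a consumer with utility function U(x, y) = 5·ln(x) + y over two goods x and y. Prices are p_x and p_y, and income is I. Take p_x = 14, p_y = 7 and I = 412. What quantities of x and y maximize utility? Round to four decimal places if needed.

MU_x = 5/x, MU_y = 1. Tangency: 5/x = p_x/p_y.
So x*(p_x,p_y) = 5·p_y/p_x, independent of income; and y* = (I − 5·p_y)/p_y.
At the given prices: x* = 5·7/14 = 2.5, and y* = 53.8571.

x* = 2.5, y* = 53.8571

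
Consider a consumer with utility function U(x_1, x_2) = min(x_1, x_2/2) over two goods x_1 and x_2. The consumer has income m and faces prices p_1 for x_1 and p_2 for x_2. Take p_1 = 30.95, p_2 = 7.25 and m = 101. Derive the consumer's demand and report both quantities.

Leontief preferences: the optimum is at the kink where x_1/1 = x_2/2, i.e. x_2 = 2·x_1.
Budget: p_1·x_1 + p_2·2·x_1 = m, so (p_1 + 2·p_2)·x_1 = m.
Demand: x_1*(p_1,p_2,m) = m/(p_1 + 2·p_2), x_2* = 2·m/(p_1 + 2·p_2).
Here 30.95 + 2·7.25 = 45.45, giving x_1* = 2.2222 and x_2* = 4.4444.

x_1* = 2.2222, x_2* = 4.4444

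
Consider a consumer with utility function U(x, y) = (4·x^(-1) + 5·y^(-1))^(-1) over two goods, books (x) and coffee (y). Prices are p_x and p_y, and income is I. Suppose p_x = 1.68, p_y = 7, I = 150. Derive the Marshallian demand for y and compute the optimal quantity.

MRS = MU_x/MU_y = (4/5)·(y/x)^(2). Set equal to p_x/p_y.
Hence y/x = ((5/4)·p_x/p_y)^(1/(2)), i.e. raised to the 0.5 power.
With the ratio pinned down, the budget gives x* = I/(p_x + p_y·(y/x)) and y* = (y/x)·x*.
Numerically y/x = 0.547723, so x* = 150/(1.68 + 7·0.547723) = 27.2032 and y* = 0.547723·27.2032 = 14.8998.

y* = 14.8998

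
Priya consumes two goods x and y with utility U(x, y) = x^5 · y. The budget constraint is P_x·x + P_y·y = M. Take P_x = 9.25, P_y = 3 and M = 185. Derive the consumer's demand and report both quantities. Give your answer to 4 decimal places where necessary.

Demand: x*(P_x,P_y,M) = 5/6·M/P_x and y* = 1/6·M/P_y.
At P_x=9.25, P_y=3, M=185: x* = 5/6·185/9.25 = 16.6667, y* = 10.2778.

x* = 16.6667, y* = 10.2778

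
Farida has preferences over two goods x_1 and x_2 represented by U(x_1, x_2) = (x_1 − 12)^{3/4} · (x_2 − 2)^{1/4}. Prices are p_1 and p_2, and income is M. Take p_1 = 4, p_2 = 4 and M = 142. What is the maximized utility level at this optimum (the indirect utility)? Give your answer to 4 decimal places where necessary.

This is Cobb-Douglas in (x_1−12, x_2−2): tangency gives 0.75·p_2·(x_2−2) = 0.25·p_1·(x_1−12).
Substituting into the budget: x_1* = 12 + 0.75·(M − 12·p_1 − 2·p_2)/p_1, and x_2* = 2 + 0.25·(…)/p_2.
Discretionary income = 142 − 12·4 − 2·4 = 86; x_1* = 12 + 0.75·86/4 = 28.125; x_2* = 2 + 0.25·86/4 = 7.375.
Utility at the optimum: U(28.125, 7.375) = 12.2524.

V = 12.2524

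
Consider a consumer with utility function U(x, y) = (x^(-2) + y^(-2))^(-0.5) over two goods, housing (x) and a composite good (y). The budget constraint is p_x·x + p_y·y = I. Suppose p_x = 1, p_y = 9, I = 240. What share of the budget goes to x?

share on x = 0.1877

Substitute y = (y/x)·x into the budget: x* = I/(p_x + p_y·(y/x)).
Numerically y/x = 0.48075, so x* = 240/(1 + 9·0.48075) = 45.0556 and y* = 0.48075·45.0556 = 21.6605.
Expenditure on x: 1·45.0556 = 45.0556; share = 0.1877.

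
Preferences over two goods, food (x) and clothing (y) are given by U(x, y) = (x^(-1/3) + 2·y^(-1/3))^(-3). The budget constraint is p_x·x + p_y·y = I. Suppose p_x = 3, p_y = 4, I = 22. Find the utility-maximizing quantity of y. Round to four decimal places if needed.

y* = 3.5408

MRS = MU_x/MU_y = (1/2)·(y/x)^(4/3). Set equal to p_x/p_y.
Solve for the ratio: y/x = [2·p_x/p_y]^(0.75).
Substitute y = (y/x)·x into the budget: x* = I/(p_x + p_y·(y/x)).
Numerically y/x = 1.355403, so x* = 22/(3 + 4·1.355403) = 2.6123 and y* = 1.355403·2.6123 = 3.5408.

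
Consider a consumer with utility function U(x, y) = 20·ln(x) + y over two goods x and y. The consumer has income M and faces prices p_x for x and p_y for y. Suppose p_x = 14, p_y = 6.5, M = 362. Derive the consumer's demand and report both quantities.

So x*(p_x,p_y) = 20·p_y/p_x, independent of income; and y* = (M − 20·p_y)/p_y.
At the given prices: x* = 20·6.5/14 = 9.2857, and y* = 35.6923.

x* = 9.2857, y* = 35.6923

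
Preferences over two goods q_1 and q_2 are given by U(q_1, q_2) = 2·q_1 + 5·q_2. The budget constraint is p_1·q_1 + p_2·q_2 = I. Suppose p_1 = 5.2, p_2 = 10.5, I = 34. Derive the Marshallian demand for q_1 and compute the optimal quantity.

Perfect substitutes: compare marginal utility per dollar. 2/p_1 vs 5/p_2 → 0.3846 vs 0.4762.
q_2 gives more utility per dollar, so spend all income on q_2: q_2* = I/p_2, q_1* = 0.
Numerically: q_1* = 0, q_2* = 3.2381.

q_1* = 0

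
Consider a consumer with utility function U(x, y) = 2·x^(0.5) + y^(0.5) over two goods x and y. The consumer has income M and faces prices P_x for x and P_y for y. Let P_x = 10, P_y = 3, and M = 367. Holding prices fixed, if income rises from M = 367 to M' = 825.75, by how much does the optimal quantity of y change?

Δy* = 69.5076

Substitute y = (y/x)·x into the budget: x* = M/(P_x + P_y·(y/x)).
Numerically y/x = 2.777778, so x* = 367/(10 + 3·2.777778) = 20.0182 and y* = 2.777778·20.0182 = 55.6061.
At M' = 825.75: y* = 125.1136. Change: 125.1136 − 55.6061 = 69.5076.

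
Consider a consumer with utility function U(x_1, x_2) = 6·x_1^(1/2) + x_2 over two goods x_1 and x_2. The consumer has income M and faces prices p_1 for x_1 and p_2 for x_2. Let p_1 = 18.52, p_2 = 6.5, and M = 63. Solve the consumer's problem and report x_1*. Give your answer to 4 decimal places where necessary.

Utility is quasi-linear in x_2; the FOC for x_1 is 3/√x_1 = p_1/p_2.
Solve: √x_1 = 3·p_2/p_1, so x_1*(p_1,p_2) = (3·p_2/p_1)², and x_2* = (M − p_1·x_1*)/p_2.
Plugging in: x_1* = (3·6.5/18.52)² = 1.1086.

x_1* = 1.1086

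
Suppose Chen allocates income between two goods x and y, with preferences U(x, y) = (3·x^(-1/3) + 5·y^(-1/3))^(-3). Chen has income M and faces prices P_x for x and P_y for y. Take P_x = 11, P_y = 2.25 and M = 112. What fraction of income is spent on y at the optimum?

share on y = 0.4966

From the CES first-order condition, (3/5)·(y/x)^(4/3) = P_x/P_y.
Hence y/x = ((5/3)·P_x/P_y)^(1/(4/3)), i.e. raised to the 0.75 power.
With the ratio pinned down, the budget gives x* = M/(P_x + P_y·(y/x)) and y* = (y/x)·x*.
Numerically y/x = 4.822744, so x* = 112/(11 + 2.25·4.822744) = 5.1256 and y* = 4.822744·5.1256 = 24.7194.
Expenditure on y: 2.25·24.7194 = 55.6186; share = 0.4966.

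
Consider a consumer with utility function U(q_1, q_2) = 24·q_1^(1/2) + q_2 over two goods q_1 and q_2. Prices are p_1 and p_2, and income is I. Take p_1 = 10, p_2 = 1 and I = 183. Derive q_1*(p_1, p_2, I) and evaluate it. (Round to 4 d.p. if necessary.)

q_1* = 1.44

Solve: √q_1 = 12·p_2/p_1, so q_1*(p_1,p_2) = (12·p_2/p_1)², and q_2* = (I − p_1·q_1*)/p_2.
Plugging in: q_1* = (12·1/10)² = 1.44.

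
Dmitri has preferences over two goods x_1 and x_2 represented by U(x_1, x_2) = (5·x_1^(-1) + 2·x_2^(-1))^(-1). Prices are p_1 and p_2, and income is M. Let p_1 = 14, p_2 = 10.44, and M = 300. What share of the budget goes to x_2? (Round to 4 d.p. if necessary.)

MU_x_1 ∝ 5·x_1^(-2), MU_x_2 ∝ 2·x_2^(-2), so MRS = (5/2)·(x_2/x_1)^(2) = p_1/p_2.
Hence x_2/x_1 = ((2/5)·p_1/p_2)^(1/(2)), i.e. raised to the 0.5 power.
With the ratio pinned down, the budget gives x_1* = M/(p_1 + p_2·(x_2/x_1)) and x_2* = (x_2/x_1)·x_1*.
Numerically x_2/x_1 = 0.732392, so x_1* = 300/(14 + 10.44·0.732392) = 13.8593 and x_2* = 0.732392·13.8593 = 10.1504.
Expenditure on x_2: 10.44·10.1504 = 105.9703; share = 0.3532.

share on x_2 = 0.3532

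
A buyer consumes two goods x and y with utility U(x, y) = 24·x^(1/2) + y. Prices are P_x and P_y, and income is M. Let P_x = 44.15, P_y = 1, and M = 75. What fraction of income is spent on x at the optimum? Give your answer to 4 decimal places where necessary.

share on x = 0.0435

Utility is quasi-linear in y; the FOC for x is 12/√x = P_x/P_y.
Solve: √x = 12·P_y/P_x, so x*(P_x,P_y) = (12·P_y/P_x)², and y* = (M − P_x·x*)/P_y.
Plugging in: x* = (12·1/44.15)² = 0.0739, y* = 71.7384.
Expenditure on x: 44.15·0.0739 = 3.2616; share = 0.0435.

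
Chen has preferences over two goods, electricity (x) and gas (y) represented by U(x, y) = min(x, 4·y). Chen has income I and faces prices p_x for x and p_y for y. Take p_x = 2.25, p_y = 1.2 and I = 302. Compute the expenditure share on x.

share on x = 0.8824

Leontief preferences: the optimum is at the kink where x/4 = y/1, i.e. y = (1/4)·x.
Budget: p_x·x + p_y·(1/4)·x = I, so (4·p_x + p_y)·x = 4·I.
Demand: x*(p_x,p_y,I) = 4·I/(4·p_x + p_y), y* = I/(4·p_x + p_y).
Here 4·2.25 + 1.2 = 10.2, giving x* = 118.4314 and y* = 29.6078.
Expenditure on x: 2.25·118.4314 = 266.4706; share = 0.8824.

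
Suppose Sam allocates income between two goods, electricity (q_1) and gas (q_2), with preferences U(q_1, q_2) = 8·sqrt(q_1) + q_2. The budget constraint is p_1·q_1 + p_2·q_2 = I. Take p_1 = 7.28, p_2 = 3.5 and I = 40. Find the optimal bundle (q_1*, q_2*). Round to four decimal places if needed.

Plugging in: q_1* = (4·3.5/7.28)² = 3.6982, q_2* = 3.7363.

q_1* = 3.6982, q_2* = 3.7363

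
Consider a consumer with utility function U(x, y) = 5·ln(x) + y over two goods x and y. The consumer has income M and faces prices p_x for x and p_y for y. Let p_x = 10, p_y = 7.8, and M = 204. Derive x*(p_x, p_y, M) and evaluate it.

x* = 3.9

MU_x = 5/x, MU_y = 1. Tangency: 5/x = p_x/p_y.
So x*(p_x,p_y) = 5·p_y/p_x, independent of income; and y* = (M − 5·p_y)/p_y.
At the given prices: x* = 5·7.8/10 = 3.9.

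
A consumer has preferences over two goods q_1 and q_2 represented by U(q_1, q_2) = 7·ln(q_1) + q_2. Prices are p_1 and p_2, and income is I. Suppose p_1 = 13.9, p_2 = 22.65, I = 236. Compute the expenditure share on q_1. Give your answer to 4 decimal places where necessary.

share on q_1 = 0.6718

MU_q_1 = 7/q_1, MU_q_2 = 1. Tangency: 7/q_1 = p_1/p_2.
So q_1*(p_1,p_2) = 7·p_2/p_1, independent of income; and q_2* = (I − 7·p_2)/p_2.
At the given prices: q_1* = 7·22.65/13.9 = 11.4065, and q_2* = 3.4194.
Expenditure on q_1: 13.9·11.4065 = 158.55; share = 0.6718.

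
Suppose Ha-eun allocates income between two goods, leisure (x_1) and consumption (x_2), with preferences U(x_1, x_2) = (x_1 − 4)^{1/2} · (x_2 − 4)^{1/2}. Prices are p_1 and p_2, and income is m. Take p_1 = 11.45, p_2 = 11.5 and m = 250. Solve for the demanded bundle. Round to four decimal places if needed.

Let x_1' = x_1−4, x_2' = x_2−4. MRS = x_2'/x_1' = p_1/p_2.
Substituting into the budget: x_1* = 4 + 0.5·(m − 4·p_1 − 4·p_2)/p_1, and x_2* = 4 + 0.5·(…)/p_2.
Discretionary income = 250 − 4·11.45 − 4·11.5 = 158.2; x_1* = 4 + 0.5·158.2/11.45 = 10.9083; x_2* = 4 + 0.5·158.2/11.5 = 10.8783.

x_1* = 10.9083, x_2* = 10.8783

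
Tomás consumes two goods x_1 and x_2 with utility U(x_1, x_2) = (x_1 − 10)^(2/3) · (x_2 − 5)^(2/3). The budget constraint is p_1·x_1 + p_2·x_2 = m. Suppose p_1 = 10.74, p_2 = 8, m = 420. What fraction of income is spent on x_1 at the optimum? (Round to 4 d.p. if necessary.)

This is Cobb-Douglas in (x_1−10, x_2−5): tangency gives 2/3·p_2·(x_2−5) = 2/3·p_1·(x_1−10).
Substituting into the budget: x_1* = 10 + 0.5·(m − 10·p_1 − 5·p_2)/p_1, and x_2* = 5 + 0.5·(…)/p_2.
Discretionary income = 420 − 10·10.74 − 5·8 = 272.6; x_1* = 10 + 0.5·272.6/10.74 = 22.6909; x_2* = 5 + 0.5·272.6/8 = 22.0375.
Expenditure on x_1: 10.74·22.6909 = 243.7; share = 0.5802.

share on x_1 = 0.5802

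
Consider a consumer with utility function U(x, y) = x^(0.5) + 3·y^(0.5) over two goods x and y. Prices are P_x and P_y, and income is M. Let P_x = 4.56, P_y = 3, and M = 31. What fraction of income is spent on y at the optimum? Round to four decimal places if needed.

share on y = 0.9319

MRS = MU_x/MU_y = (1/3)·(y/x)^(0.5). Set equal to P_x/P_y.
Hence y/x = (3·P_x/P_y)^(1/(0.5)), i.e. raised to the 2 power.
With the ratio pinned down, the budget gives x* = M/(P_x + P_y·(y/x)) and y* = (y/x)·x*.
Numerically y/x = 20.7936, so x* = 31/(4.56 + 3·20.7936) = 0.4631 and y* = 20.7936·0.4631 = 9.6294.
Expenditure on y: 3·9.6294 = 28.8883; share = 0.9319.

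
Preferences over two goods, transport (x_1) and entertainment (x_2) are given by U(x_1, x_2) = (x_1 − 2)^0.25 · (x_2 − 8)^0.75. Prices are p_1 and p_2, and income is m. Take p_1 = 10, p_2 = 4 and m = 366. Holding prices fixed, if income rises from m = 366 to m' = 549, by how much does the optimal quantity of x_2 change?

Δx_2* = 34.3125

Let x_1' = x_1−2, x_2' = x_2−8. MRS = (1/3)·x_2'/x_1' = p_1/p_2.
Substituting into the budget: x_1* = 2 + 0.25·(m − 2·p_1 − 8·p_2)/p_1, and x_2* = 8 + 0.75·(…)/p_2.
Discretionary income = 366 − 2·10 − 8·4 = 314; x_2* = 8 + 0.75·314/4 = 66.875.
At m' = 549: x_2* = 101.1875. Change: 101.1875 − 66.875 = 34.3125.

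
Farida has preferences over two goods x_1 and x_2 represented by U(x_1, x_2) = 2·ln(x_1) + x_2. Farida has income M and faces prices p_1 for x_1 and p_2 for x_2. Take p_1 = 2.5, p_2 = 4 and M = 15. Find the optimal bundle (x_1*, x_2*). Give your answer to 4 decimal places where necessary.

x_1* = 3.2, x_2* = 1.75

MU_x_1 = 2/x_1, MU_x_2 = 1. Tangency: 2/x_1 = p_1/p_2.
So x_1*(p_1,p_2) = 2·p_2/p_1, independent of income; and x_2* = (M − 2·p_2)/p_2.
At the given prices: x_1* = 2·4/2.5 = 3.2, and x_2* = 1.75.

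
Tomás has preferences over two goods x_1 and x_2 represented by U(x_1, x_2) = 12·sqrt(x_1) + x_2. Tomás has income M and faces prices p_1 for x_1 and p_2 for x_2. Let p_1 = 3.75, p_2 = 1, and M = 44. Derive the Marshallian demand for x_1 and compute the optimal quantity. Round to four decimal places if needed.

MU_x_1 = 6/√x_1, MU_x_2 = 1. Tangency: 6/√x_1 = p_1/p_2.
Thus x_1* = (6·p_2/p_1)² — independent of M — with the rest of income spent on x_2.
Plugging in: x_1* = (6·1/3.75)² = 2.56.

x_1* = 2.56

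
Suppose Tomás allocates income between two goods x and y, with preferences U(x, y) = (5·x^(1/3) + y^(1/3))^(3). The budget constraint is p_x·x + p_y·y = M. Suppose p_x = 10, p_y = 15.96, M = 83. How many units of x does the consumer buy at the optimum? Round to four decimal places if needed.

MU_x ∝ 5·x^(-2/3), MU_y ∝ y^(-2/3), so MRS = 5·(y/x)^(2/3) = p_x/p_y.
Solve for the ratio: y/x = [(1/5)·p_x/p_y]^(1.5).
Substitute y = (y/x)·x into the budget: x* = M/(p_x + p_y·(y/x)).
Numerically y/x = 0.04436, so x* = 83/(10 + 15.96·0.04436) = 7.7512.

x* = 7.7512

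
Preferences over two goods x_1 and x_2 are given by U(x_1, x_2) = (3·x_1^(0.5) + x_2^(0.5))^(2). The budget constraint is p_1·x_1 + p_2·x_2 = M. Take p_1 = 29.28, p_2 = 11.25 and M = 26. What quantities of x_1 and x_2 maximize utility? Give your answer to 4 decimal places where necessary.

x_1* = 0.6888, x_2* = 0.5184

MU_x_1 ∝ 3·x_1^(-0.5), MU_x_2 ∝ x_2^(-0.5), so MRS = 3·(x_2/x_1)^(0.5) = p_1/p_2.
Hence x_2/x_1 = ((1/3)·p_1/p_2)^(1/(0.5)), i.e. raised to the 2 power.
With the ratio pinned down, the budget gives x_1* = M/(p_1 + p_2·(x_2/x_1)) and x_2* = (x_2/x_1)·x_1*.
Numerically x_2/x_1 = 0.752653, so x_1* = 26/(29.28 + 11.25·0.752653) = 0.6888 and x_2* = 0.752653·0.6888 = 0.5184.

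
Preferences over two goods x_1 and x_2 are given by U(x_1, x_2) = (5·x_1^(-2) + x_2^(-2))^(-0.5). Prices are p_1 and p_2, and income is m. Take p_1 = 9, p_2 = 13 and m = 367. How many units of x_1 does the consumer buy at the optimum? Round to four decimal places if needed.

Numerically x_2/x_1 = 0.51734, so x_1* = 367/(9 + 13·0.51734) = 23.338.

x_1* = 23.338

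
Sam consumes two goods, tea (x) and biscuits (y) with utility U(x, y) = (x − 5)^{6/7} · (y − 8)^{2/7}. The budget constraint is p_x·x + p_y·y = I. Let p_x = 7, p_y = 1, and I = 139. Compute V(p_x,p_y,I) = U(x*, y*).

V = 18.28

MRS = 3·(y−8)/(x−5). Tangency with p_x/p_y gives y−8 = (1/3)·(p_x/p_y)·(x−5).
After buying the subsistence bundle (5, 8), a share 0.75 of the remaining income goes to x: x* = 5 + 0.75·(I − 5p_x − 8p_y)/p_x.
Discretionary income = 139 − 5·7 − 8·1 = 96; x* = 5 + 0.75·96/7 = 15.2857; y* = 8 + 0.25·96/1 = 32.
Utility at the optimum: U(15.2857, 32) = 18.28.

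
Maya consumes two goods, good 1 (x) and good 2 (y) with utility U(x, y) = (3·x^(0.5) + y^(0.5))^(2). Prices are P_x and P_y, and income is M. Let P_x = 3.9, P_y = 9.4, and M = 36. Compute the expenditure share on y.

share on y = 0.0441

MRS = MU_x/MU_y = 3·(y/x)^(0.5). Set equal to P_x/P_y.
Hence y/x = ((1/3)·P_x/P_y)^(1/(0.5)), i.e. raised to the 2 power.
With the ratio pinned down, the budget gives x* = M/(P_x + P_y·(y/x)) and y* = (y/x)·x*.
Numerically y/x = 0.019126, so x* = 36/(3.9 + 9.4·0.019126) = 8.824 and y* = 0.019126·8.824 = 0.1688.
Expenditure on y: 9.4·0.1688 = 1.5864; share = 0.0441.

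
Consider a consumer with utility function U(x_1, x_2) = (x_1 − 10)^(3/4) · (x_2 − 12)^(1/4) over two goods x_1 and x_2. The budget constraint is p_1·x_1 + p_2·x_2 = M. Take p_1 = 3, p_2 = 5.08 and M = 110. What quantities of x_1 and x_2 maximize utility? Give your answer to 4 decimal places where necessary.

Discretionary income = 110 − 10·3 − 12·5.08 = 19.04; x_1* = 10 + 0.75·19.04/3 = 14.76; x_2* = 12 + 0.25·19.04/5.08 = 12.937.

x_1* = 14.76, x_2* = 12.937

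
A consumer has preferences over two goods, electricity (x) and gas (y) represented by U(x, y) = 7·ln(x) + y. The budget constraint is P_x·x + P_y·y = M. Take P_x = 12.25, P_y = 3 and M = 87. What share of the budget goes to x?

share on x = 0.2414

At the given prices: x* = 7·3/12.25 = 1.7143, and y* = 22.
Expenditure on x: 12.25·1.7143 = 21; share = 0.2414.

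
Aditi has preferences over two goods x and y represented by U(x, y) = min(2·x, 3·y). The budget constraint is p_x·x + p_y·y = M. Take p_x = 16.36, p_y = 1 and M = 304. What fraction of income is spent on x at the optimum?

share on x = 0.9608

With perfect complements, no substitution: consume in ratio x:y = 3:2.
Budget: p_x·x + p_y·(2/3)·x = M, so (3·p_x + 2·p_y)·x = 3·M.
Demand: x*(p_x,p_y,M) = 3·M/(3·p_x + 2·p_y), y* = 2·M/(3·p_x + 2·p_y).
Here 3·16.36 + 2·1 = 51.08, giving x* = 17.8543 and y* = 11.9029.
Expenditure on x: 16.36·17.8543 = 292.0971; share = 0.9608.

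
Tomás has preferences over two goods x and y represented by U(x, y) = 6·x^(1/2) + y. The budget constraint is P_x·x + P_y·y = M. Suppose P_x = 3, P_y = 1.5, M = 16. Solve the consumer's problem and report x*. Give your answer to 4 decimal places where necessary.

x* = 2.25

MU_x = 3/√x, MU_y = 1. Tangency: 3/√x = P_x/P_y.
Thus x* = (3·P_y/P_x)² — independent of M — with the rest of income spent on y.
Plugging in: x* = (3·1.5/3)² = 2.25.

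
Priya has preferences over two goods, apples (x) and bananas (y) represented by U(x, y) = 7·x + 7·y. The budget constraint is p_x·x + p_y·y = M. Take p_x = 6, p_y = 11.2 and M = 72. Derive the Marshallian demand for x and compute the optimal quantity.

Perfect substitutes: compare marginal utility per dollar. 7/p_x vs 7/p_y → 1.1667 vs 0.625.
x gives more utility per dollar, so spend all income on x: x* = M/p_x, y* = 0.
Numerically: x* = 12, y* = 0.

x* = 12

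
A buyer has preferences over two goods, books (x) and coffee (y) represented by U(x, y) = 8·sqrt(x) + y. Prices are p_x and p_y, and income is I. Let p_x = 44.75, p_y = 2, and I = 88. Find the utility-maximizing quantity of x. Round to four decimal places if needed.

x* = 0.032

MU_x = 4/√x, MU_y = 1. Tangency: 4/√x = p_x/p_y.
Solve: √x = 4·p_y/p_x, so x*(p_x,p_y) = (4·p_y/p_x)², and y* = (I − p_x·x*)/p_y.
Plugging in: x* = (4·2/44.75)² = 0.032.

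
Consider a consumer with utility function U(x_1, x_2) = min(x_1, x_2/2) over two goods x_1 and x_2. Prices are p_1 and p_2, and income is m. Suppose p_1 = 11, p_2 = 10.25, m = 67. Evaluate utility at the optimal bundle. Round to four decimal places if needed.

V = 2.127

With perfect complements, no substitution: consume in ratio x_1:x_2 = 1:2.
Budget: p_1·x_1 + p_2·2·x_1 = m, so (p_1 + 2·p_2)·x_1 = m.
Demand: x_1*(p_1,p_2,m) = m/(p_1 + 2·p_2), x_2* = 2·m/(p_1 + 2·p_2).
Here 11 + 2·10.25 = 31.5, giving x_1* = 2.127 and x_2* = 4.254.
Utility at the optimum: U(2.127, 4.254) = 2.127.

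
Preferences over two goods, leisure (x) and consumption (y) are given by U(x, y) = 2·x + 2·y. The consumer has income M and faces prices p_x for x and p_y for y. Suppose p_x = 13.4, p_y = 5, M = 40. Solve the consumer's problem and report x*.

Linear utility — the consumer picks whichever good has higher MU/price: 2/13.4 = 0.1493 vs 2/5 = 0.4.
y gives more utility per dollar, so spend all income on y: y* = M/p_y, x* = 0.
Numerically: x* = 0, y* = 8.

x* = 0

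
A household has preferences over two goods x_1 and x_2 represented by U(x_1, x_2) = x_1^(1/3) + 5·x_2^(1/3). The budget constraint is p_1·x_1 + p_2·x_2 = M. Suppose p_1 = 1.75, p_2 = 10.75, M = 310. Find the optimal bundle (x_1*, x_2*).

MU_x_1 ∝ x_1^(-2/3), MU_x_2 ∝ 5·x_2^(-2/3), so MRS = (1/5)·(x_2/x_1)^(2/3) = p_1/p_2.
Hence x_2/x_1 = (5·p_1/p_2)^(1/(2/3)), i.e. raised to the 1.5 power.
Substitute x_2 = (x_2/x_1)·x_1 into the budget: x_1* = M/(p_1 + p_2·(x_2/x_1)).
Numerically x_2/x_1 = 0.734344, so x_1* = 310/(1.75 + 10.75·0.734344) = 32.1437 and x_2* = 0.734344·32.1437 = 23.6045.

x_1* = 32.1437, x_2* = 23.6045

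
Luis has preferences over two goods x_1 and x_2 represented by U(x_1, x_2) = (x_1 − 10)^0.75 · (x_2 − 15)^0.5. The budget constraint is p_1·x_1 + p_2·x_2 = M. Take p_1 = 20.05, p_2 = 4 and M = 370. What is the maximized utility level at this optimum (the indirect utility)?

V = 8.0593

After buying the subsistence bundle (10, 15), a share 0.6 of the remaining income goes to x_1: x_1* = 10 + 0.6·(M − 10p_1 − 15p_2)/p_1.
Discretionary income = 370 − 10·20.05 − 15·4 = 109.5; x_1* = 10 + 0.6·109.5/20.05 = 13.2768; x_2* = 15 + 0.4·109.5/4 = 25.95.
Utility at the optimum: U(13.2768, 25.95) = 8.0593.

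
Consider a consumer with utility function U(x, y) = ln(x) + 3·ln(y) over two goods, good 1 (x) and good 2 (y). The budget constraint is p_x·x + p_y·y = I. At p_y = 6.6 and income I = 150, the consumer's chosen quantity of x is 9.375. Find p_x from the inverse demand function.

The MRS is (1/3)·y/x. Set MRS = p_x/p_y.
So p_y·y = 3·p_x·x; combined with the budget, a share 0.25 of income goes to x.
Demand: x*(p_x,p_y,I) = 0.25·I/p_x and y* = 0.75·I/p_y.
Set x* = 9.375 in the demand function and solve for p_x: p_x = 4.

p_x = 4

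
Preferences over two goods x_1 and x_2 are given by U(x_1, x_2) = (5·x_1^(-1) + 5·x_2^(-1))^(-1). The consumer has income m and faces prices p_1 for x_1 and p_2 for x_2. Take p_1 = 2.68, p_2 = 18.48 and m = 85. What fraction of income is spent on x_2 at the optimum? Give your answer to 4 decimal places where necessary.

MU_x_1 ∝ 5·x_1^(-2), MU_x_2 ∝ 5·x_2^(-2), so MRS = (x_2/x_1)^(2) = p_1/p_2.
Solve for the ratio: x_2/x_1 = [p_1/p_2]^(0.5).
With the ratio pinned down, the budget gives x_1* = m/(p_1 + p_2·(x_2/x_1)) and x_2* = (x_2/x_1)·x_1*.
Numerically x_2/x_1 = 0.380817, so x_1* = 85/(2.68 + 18.48·0.380817) = 8.7471 and x_2* = 0.380817·8.7471 = 3.331.
Expenditure on x_2: 18.48·3.331 = 61.5578; share = 0.7242.

share on x_2 = 0.7242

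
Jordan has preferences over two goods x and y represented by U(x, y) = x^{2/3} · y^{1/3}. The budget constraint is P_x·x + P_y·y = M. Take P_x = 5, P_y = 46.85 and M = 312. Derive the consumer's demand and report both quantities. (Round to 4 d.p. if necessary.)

x* = 41.6, y* = 2.2199

Tangency: MRS = 2·y/x = P_x/P_y.
So 2/3·P_y·y = 1/3·P_x·x; combined with the budget, a share 2/3 of income goes to x.
Demand: x*(P_x,P_y,M) = 2/3·M/P_x and y* = 1/3·M/P_y.
At P_x=5, P_y=46.85, M=312: x* = 2/3·312/5 = 41.6, y* = 2.2199.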